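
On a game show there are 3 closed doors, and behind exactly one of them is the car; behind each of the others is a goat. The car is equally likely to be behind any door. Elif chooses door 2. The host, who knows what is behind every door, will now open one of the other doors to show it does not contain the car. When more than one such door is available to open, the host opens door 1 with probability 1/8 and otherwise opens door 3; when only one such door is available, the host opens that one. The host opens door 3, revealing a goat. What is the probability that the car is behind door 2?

Condition on the true location of the car.
If it is behind door 1 (prior 1/3): only door 3 is available, probability 1; weight (1/3)·1 = 1/3.
If it is behind door 2 (prior 1/3): door 1 is available but not opened, probability 7/8; weight (1/3)·(7/8) = 7/24.
If it is behind door 3 (prior 1/3): the host opened door 3, so this case is ruled out; weight (1/3)·0 = 0.
The weights sum to 5/8.
So P(the car behind door 2 | the host opened door 3) = (7/24) / (5/8) = 7/15.

7/15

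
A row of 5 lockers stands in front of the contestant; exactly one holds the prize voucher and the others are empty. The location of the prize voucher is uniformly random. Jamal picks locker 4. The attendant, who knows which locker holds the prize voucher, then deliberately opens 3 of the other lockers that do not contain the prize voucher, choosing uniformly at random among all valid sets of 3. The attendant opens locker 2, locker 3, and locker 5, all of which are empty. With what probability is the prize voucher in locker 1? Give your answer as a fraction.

4/5

Condition on the true location of the prize voucher.
If it is in locker 1 (prior 1/5): the attendant has no choice, probability 1; weight (1/5)·1 = 1/5.
If it is in any of lockers 2, 3, and 5 (prior 1/5 each): that locker was opened and seen not to hold the prize — ruled out; weight (1/5)·0 = 0 each.
If it is in locker 4 (prior 1/5): the attendant has 4 equally likely choices, so probability 1/4; weight (1/5)·(1/4) = 1/20.
The weights sum to 1/4.
So P(the prize voucher in locker 1 | the attendant opened locker 2, locker 3, and locker 5) = (1/5) / (1/4) = 4/5.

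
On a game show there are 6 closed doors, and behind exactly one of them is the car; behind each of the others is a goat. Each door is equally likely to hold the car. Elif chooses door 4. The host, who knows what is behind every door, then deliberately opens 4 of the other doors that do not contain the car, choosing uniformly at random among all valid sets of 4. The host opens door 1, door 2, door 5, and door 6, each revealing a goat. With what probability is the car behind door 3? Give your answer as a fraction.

5/6

Consider each possible location of the car in turn.
If it is behind any of doors 1, 2, 5, and 6 (prior 1/6 each): that door was opened and seen not to hold the prize — ruled out; weight (1/6)·0 = 0 each.
If it is behind door 3 (prior 1/6): the host has no choice, probability 1; weight (1/6)·1 = 1/6.
If it is behind door 4 (prior 1/6): the host has 5 equally likely choices, so probability 1/5; weight (1/6)·(1/5) = 1/30.
The weights sum to 1/5.
So P(the car behind door 3 | the host opened door 1, door 2, door 5, and door 6) = (1/6) / (1/5) = 5/6.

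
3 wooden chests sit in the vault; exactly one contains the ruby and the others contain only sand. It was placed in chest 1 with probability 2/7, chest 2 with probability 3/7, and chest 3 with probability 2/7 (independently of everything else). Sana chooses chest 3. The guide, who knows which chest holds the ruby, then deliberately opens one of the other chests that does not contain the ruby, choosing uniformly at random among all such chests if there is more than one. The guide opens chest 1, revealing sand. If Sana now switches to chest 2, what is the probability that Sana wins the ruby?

3/4

Condition on the true location of the ruby.
If it is in chest 1 (prior 2/7): the guide opened chest 1, so this case is ruled out; weight (2/7)·0 = 0.
If it is in chest 2 (prior 3/7): the guide has no choice, probability 1; weight (3/7)·1 = 3/7.
If it is in chest 3 (prior 2/7): the guide has 2 equally likely choices, so probability 1/2; weight (2/7)·(1/2) = 1/7.
The weights sum to 4/7.
So P(the ruby in chest 2 | the guide opened chest 1) = (3/7) / (4/7) = 3/4.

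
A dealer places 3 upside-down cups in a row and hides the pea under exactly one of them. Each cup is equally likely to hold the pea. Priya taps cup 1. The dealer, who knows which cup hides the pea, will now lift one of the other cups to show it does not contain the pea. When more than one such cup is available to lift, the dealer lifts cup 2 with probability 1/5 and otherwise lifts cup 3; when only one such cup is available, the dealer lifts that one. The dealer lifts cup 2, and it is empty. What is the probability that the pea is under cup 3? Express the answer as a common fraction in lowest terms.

5/6

Condition on the true location of the pea.
If it is under cup 1 (prior 1/3): cup 2 is available, opened with probability 1/5; weight (1/3)·(1/5) = 1/15.
If it is under cup 2 (prior 1/3): the dealer opened cup 2, so this case is ruled out; weight (1/3)·0 = 0.
If it is under cup 3 (prior 1/3): only cup 2 is available, probability 1; weight (1/3)·1 = 1/3.
The weights sum to 2/5.
So P(the pea under cup 3 | the dealer opened cup 2) = (1/3) / (2/5) = 5/6.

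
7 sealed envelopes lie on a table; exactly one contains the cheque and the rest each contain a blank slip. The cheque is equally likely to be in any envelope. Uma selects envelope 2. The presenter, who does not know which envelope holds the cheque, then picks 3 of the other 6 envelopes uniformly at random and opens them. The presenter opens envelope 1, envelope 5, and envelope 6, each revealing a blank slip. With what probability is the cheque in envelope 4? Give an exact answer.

Apply Bayes' rule, conditioning on where the cheque actually is.
If it is in any of envelopes 1, 5, and 6 (prior 1/7 each): that envelope was opened and seen not to hold the prize — ruled out; weight (1/7)·0 = 0 each.
If it is in any of envelopes 2, 3, 4, and 7 (prior 1/7 each): the presenter picks exactly this set with probability 1/20 regardless, and none is the prize; weight (1/7)·(1/20) = 1/140 each.
The weights sum to 1/35.
So P(the cheque in envelope 4 | the presenter opened envelope 1, envelope 5, and envelope 6) = (1/140) / (1/35) = 1/4.

1/4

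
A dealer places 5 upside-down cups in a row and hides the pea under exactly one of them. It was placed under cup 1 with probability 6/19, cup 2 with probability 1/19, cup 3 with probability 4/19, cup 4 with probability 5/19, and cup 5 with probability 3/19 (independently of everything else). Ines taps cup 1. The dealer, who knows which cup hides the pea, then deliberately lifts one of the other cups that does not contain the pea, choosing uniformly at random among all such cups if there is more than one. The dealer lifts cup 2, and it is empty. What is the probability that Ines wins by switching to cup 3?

8/33

Consider each possible location of the pea in turn.
If it is under cup 1 (prior 6/19): the dealer has 4 equally likely choices, so probability 1/4; weight (6/19)·(1/4) = 3/38.
If it is under cup 2 (prior 1/19): the dealer opened cup 2, so this case is ruled out; weight (1/19)·0 = 0.
If it is under cup 3 (prior 4/19): the dealer has 3 equally likely choices, so probability 1/3; weight (4/19)·(1/3) = 4/57.
If it is under cup 4 (prior 5/19): the dealer has 3 equally likely choices, so probability 1/3; weight (5/19)·(1/3) = 5/57.
If it is under cup 5 (prior 3/19): the dealer has 3 equally likely choices, so probability 1/3; weight (3/19)·(1/3) = 1/19.
The weights sum to 11/38.
So P(the pea under cup 3 | the dealer opened cup 2) = (4/57) / (11/38) = 8/33.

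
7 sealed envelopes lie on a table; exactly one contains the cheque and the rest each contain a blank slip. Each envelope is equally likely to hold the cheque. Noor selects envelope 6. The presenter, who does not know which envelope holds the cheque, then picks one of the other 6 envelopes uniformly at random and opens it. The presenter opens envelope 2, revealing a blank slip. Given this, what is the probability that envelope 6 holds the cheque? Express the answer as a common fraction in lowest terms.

Apply Bayes' rule, conditioning on where the cheque actually is.
If it is in any of envelopes 1, 3, 4, 5, 6, and 7 (prior 1/7 each): the presenter picks envelope 2 with probability 1/6 regardless, and it is not the prize; weight (1/7)·(1/6) = 1/42 each.
If it is in envelope 2 (prior 1/7): the presenter opened envelope 2, so this case is ruled out; weight (1/7)·0 = 0.
The weights sum to 1/7.
So P(the cheque in envelope 6 | the presenter opened envelope 2) = (1/42) / (1/7) = 1/6.

1/6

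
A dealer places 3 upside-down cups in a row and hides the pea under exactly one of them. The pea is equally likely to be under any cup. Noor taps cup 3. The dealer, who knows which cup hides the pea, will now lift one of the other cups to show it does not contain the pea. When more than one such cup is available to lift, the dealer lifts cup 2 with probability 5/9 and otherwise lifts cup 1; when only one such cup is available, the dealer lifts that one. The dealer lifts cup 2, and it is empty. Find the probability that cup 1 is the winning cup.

9/14

Apply Bayes' rule, conditioning on where the pea actually is.
If it is under cup 1 (prior 1/3): only cup 2 is available, probability 1; weight (1/3)·1 = 1/3.
If it is under cup 2 (prior 1/3): the dealer opened cup 2, so this case is ruled out; weight (1/3)·0 = 0.
If it is under cup 3 (prior 1/3): cup 2 is available, opened with probability 5/9; weight (1/3)·(5/9) = 5/27.
The weights sum to 14/27.
So P(the pea under cup 1 | the dealer opened cup 2) = (1/3) / (14/27) = 9/14.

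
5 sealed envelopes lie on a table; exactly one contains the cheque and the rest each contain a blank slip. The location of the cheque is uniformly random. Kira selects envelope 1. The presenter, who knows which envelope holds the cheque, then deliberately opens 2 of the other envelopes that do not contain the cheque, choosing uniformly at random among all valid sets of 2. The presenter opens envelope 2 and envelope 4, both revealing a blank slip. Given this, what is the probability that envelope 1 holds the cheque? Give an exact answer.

Condition on the true location of the cheque.
If it is in envelope 1 (prior 1/5): the presenter has 6 equally likely choices, so probability 1/6; weight (1/5)·(1/6) = 1/30.
If it is in either of envelopes 2 and 4 (prior 1/5 each): that envelope was opened and seen not to hold the prize — ruled out; weight (1/5)·0 = 0 each.
If it is in either of envelopes 3 and 5 (prior 1/5 each): the presenter has 3 equally likely choices, so probability 1/3; weight (1/5)·(1/3) = 1/15 each.
The weights sum to 1/6.
So P(the cheque in envelope 1 | the presenter opened envelope 2 and envelope 4) = (1/30) / (1/6) = 1/5.

1/5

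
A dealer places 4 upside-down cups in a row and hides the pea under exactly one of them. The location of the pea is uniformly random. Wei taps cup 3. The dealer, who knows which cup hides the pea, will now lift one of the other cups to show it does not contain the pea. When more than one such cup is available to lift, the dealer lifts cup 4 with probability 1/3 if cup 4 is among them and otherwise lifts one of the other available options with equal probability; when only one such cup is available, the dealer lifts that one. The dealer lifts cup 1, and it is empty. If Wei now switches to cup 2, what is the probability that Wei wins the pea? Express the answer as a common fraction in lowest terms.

4/9

Apply Bayes' rule, conditioning on where the pea actually is.
If it is under cup 1 (prior 1/4): the dealer opened cup 1, so this case is ruled out; weight (1/4)·0 = 0.
If it is under cup 2 (prior 1/4): cup 4 is available but not opened, probability 2/3; weight (1/4)·(2/3) = 1/6.
If it is under cup 3 (prior 1/4): cup 4 is available but not opened; cup 1 gets probability (1 − 1/3)/2 = 1/3; weight (1/4)·(1/3) = 1/12.
If it is under cup 4 (prior 1/4): cup 4 holds the prize so is unavailable; the dealer chooses uniformly among the 2 others, probability 1/2; weight (1/4)·(1/2) = 1/8.
The weights sum to 3/8.
So P(the pea under cup 2 | the dealer opened cup 1) = (1/6) / (3/8) = 4/9.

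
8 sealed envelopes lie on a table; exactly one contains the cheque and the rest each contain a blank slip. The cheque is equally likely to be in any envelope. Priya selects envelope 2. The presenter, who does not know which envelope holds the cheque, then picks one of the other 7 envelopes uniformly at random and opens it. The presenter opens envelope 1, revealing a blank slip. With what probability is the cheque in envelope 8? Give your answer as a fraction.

1/7

Consider each possible location of the cheque in turn.
If it is in envelope 1 (prior 1/8): the presenter opened envelope 1, so this case is ruled out; weight (1/8)·0 = 0.
If it is in any of envelopes 2, 3, 4, 5, 6, 7, and 8 (prior 1/8 each): the presenter picks envelope 1 with probability 1/7 regardless, and it is not the prize; weight (1/8)·(1/7) = 1/56 each.
The weights sum to 1/8.
So P(the cheque in envelope 8 | the presenter opened envelope 1) = (1/56) / (1/8) = 1/7.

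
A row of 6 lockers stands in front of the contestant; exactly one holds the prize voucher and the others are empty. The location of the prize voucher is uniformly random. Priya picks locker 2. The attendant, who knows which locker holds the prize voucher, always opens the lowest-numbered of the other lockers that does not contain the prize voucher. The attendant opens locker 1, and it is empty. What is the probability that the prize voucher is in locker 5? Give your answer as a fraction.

Consider each possible location of the prize voucher in turn.
If it is in locker 1 (prior 1/6): the attendant opened locker 1, so this case is ruled out; weight (1/6)·0 = 0.
If it is in any of lockers 2, 3, 4, 5, and 6 (prior 1/6 each): locker 1 is the lowest-numbered option available, probability 1; weight (1/6)·1 = 1/6 each.
The weights sum to 5/6.
So P(the prize voucher in locker 5 | the attendant opened locker 1) = (1/6) / (5/6) = 1/5.

1/5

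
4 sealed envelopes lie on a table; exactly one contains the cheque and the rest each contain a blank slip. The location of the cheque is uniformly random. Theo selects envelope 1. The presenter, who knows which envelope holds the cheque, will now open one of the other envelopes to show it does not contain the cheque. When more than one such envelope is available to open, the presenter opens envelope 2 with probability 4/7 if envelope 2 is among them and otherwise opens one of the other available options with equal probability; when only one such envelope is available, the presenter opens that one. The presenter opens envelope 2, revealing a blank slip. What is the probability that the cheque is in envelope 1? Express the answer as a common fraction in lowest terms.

1/3

Apply Bayes' rule, conditioning on where the cheque actually is.
If it is in any of envelopes 1, 3, and 4 (prior 1/4 each): envelope 2 is available, opened with probability 4/7; weight (1/4)·(4/7) = 1/7 each.
If it is in envelope 2 (prior 1/4): the presenter opened envelope 2, so this case is ruled out; weight (1/4)·0 = 0.
The weights sum to 3/7.
So P(the cheque in envelope 1 | the presenter opened envelope 2) = (1/7) / (3/7) = 1/3.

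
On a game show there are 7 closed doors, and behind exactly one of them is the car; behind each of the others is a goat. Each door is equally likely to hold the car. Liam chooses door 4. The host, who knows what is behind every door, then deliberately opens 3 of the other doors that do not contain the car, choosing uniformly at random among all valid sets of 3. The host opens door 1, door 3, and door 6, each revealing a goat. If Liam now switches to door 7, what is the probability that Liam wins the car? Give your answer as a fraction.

Condition on the true location of the car.
If it is behind any of doors 1, 3, and 6 (prior 1/7 each): that door was opened and seen not to hold the prize — ruled out; weight (1/7)·0 = 0 each.
If it is behind any of doors 2, 5, and 7 (prior 1/7 each): the host has 10 equally likely choices, so probability 1/10; weight (1/7)·(1/10) = 1/70 each.
If it is behind door 4 (prior 1/7): the host has 20 equally likely choices, so probability 1/20; weight (1/7)·(1/20) = 1/140.
The weights sum to 1/20.
So P(the car behind door 7 | the host opened door 1, door 3, and door 6) = (1/70) / (1/20) = 2/7.

2/7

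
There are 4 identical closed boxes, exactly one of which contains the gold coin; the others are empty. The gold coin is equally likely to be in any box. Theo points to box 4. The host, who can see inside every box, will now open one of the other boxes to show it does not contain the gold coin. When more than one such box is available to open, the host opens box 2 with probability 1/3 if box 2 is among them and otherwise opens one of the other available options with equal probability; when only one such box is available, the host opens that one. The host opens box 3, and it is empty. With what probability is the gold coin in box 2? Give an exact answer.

Apply Bayes' rule, conditioning on where the gold coin actually is.
If it is in box 1 (prior 1/4): box 2 is available but not opened, probability 2/3; weight (1/4)·(2/3) = 1/6.
If it is in box 2 (prior 1/4): box 2 holds the prize so is unavailable; the host chooses uniformly among the 2 others, probability 1/2; weight (1/4)·(1/2) = 1/8.
If it is in box 3 (prior 1/4): the host opened box 3, so this case is ruled out; weight (1/4)·0 = 0.
If it is in box 4 (prior 1/4): box 2 is available but not opened; box 3 gets probability (1 − 1/3)/2 = 1/3; weight (1/4)·(1/3) = 1/12.
The weights sum to 3/8.
So P(the gold coin in box 2 | the host opened box 3) = (1/8) / (3/8) = 1/3.

1/3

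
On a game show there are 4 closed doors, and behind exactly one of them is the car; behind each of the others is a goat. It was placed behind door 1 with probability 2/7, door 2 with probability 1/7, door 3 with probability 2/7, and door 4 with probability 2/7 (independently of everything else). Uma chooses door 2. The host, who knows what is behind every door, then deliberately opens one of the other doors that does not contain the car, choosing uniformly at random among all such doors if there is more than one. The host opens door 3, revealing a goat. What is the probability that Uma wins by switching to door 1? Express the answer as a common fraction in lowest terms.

3/7

Apply Bayes' rule, conditioning on where the car actually is.
If it is behind either of doors 1 and 4 (prior 2/7 each): the host has 2 equally likely choices, so probability 1/2; weight (2/7)·(1/2) = 1/7 each.
If it is behind door 2 (prior 1/7): the host has 3 equally likely choices, so probability 1/3; weight (1/7)·(1/3) = 1/21.
If it is behind door 3 (prior 2/7): the host opened door 3, so this case is ruled out; weight (2/7)·0 = 0.
The weights sum to 1/3.
So P(the car behind door 1 | the host opened door 3) = (1/7) / (1/3) = 3/7.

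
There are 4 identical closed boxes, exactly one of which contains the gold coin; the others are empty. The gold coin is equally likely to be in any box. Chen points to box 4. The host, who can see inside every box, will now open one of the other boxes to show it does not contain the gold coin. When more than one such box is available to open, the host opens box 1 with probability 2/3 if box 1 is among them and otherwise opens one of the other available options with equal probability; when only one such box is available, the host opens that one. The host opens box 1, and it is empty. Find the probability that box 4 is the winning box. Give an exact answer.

Apply Bayes' rule, conditioning on where the gold coin actually is.
If it is in box 1 (prior 1/4): the host opened box 1, so this case is ruled out; weight (1/4)·0 = 0.
If it is in any of boxes 2, 3, and 4 (prior 1/4 each): box 1 is available, opened with probability 2/3; weight (1/4)·(2/3) = 1/6 each.
The weights sum to 1/2.
So P(the gold coin in box 4 | the host opened box 1) = (1/6) / (1/2) = 1/3.

1/3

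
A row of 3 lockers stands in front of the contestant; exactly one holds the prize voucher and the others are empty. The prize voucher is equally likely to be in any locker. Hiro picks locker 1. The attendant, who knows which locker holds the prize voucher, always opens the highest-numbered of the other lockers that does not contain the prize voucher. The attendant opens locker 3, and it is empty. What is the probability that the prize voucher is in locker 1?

Apply Bayes' rule, conditioning on where the prize voucher actually is.
If it is in either of lockers 1 and 2 (prior 1/3 each): locker 3 is the highest-numbered option available, probability 1; weight (1/3)·1 = 1/3 each.
If it is in locker 3 (prior 1/3): the attendant opened locker 3, so this case is ruled out; weight (1/3)·0 = 0.
The weights sum to 2/3.
So P(the prize voucher in locker 1 | the attendant opened locker 3) = (1/3) / (2/3) = 1/2.

1/2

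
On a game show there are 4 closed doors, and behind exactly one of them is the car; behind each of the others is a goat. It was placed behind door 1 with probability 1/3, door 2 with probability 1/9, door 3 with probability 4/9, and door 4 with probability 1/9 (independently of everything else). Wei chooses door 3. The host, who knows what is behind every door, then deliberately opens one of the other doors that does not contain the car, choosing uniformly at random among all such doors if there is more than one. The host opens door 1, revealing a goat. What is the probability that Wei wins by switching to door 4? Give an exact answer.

Consider each possible location of the car in turn.
If it is behind door 1 (prior 1/3): the host opened door 1, so this case is ruled out; weight (1/3)·0 = 0.
If it is behind either of doors 2 and 4 (prior 1/9 each): the host has 2 equally likely choices, so probability 1/2; weight (1/9)·(1/2) = 1/18 each.
If it is behind door 3 (prior 4/9): the host has 3 equally likely choices, so probability 1/3; weight (4/9)·(1/3) = 4/27.
The weights sum to 7/27.
So P(the car behind door 4 | the host opened door 1) = (1/18) / (7/27) = 3/14.

3/14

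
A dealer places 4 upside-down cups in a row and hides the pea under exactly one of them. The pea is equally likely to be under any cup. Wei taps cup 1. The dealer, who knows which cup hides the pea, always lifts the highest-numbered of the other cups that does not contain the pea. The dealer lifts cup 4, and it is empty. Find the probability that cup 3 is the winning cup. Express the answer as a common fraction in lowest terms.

Apply Bayes' rule, conditioning on where the pea actually is.
If it is under any of cups 1, 2, and 3 (prior 1/4 each): cup 4 is the highest-numbered option available, probability 1; weight (1/4)·1 = 1/4 each.
If it is under cup 4 (prior 1/4): the dealer opened cup 4, so this case is ruled out; weight (1/4)·0 = 0.
The weights sum to 3/4.
So P(the pea under cup 3 | the dealer opened cup 4) = (1/4) / (3/4) = 1/3.

1/3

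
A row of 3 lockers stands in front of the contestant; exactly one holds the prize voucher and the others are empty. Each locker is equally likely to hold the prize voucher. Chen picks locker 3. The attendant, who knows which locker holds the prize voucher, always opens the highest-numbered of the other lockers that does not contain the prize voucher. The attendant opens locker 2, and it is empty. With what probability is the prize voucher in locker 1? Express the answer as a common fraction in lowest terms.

1/2

Consider each possible location of the prize voucher in turn.
If it is in either of lockers 1 and 3 (prior 1/3 each): locker 2 is the highest-numbered option available, probability 1; weight (1/3)·1 = 1/3 each.
If it is in locker 2 (prior 1/3): the attendant opened locker 2, so this case is ruled out; weight (1/3)·0 = 0.
The weights sum to 2/3.
So P(the prize voucher in locker 1 | the attendant opened locker 2) = (1/3) / (2/3) = 1/2.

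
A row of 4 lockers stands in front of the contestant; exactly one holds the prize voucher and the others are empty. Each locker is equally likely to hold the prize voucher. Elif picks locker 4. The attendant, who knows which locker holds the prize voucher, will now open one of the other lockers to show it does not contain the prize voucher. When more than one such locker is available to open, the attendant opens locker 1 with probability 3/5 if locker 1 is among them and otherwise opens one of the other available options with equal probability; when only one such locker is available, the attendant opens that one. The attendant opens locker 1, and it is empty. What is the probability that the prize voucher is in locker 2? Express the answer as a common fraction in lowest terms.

Consider each possible location of the prize voucher in turn.
If it is in locker 1 (prior 1/4): the attendant opened locker 1, so this case is ruled out; weight (1/4)·0 = 0.
If it is in any of lockers 2, 3, and 4 (prior 1/4 each): locker 1 is available, opened with probability 3/5; weight (1/4)·(3/5) = 3/20 each.
The weights sum to 9/20.
So P(the prize voucher in locker 2 | the attendant opened locker 1) = (3/20) / (9/20) = 1/3.

1/3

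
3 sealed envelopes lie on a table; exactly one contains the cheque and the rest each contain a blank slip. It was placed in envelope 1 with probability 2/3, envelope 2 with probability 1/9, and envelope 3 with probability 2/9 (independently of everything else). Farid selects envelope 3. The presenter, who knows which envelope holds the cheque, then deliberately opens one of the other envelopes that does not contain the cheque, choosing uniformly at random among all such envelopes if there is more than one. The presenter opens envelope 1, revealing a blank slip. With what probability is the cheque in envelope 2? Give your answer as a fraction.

Apply Bayes' rule, conditioning on where the cheque actually is.
If it is in envelope 1 (prior 2/3): the presenter opened envelope 1, so this case is ruled out; weight (2/3)·0 = 0.
If it is in envelope 2 (prior 1/9): the presenter has no choice, probability 1; weight (1/9)·1 = 1/9.
If it is in envelope 3 (prior 2/9): the presenter has 2 equally likely choices, so probability 1/2; weight (2/9)·(1/2) = 1/9.
The weights sum to 2/9.
So P(the cheque in envelope 2 | the presenter opened envelope 1) = (1/9) / (2/9) = 1/2.

1/2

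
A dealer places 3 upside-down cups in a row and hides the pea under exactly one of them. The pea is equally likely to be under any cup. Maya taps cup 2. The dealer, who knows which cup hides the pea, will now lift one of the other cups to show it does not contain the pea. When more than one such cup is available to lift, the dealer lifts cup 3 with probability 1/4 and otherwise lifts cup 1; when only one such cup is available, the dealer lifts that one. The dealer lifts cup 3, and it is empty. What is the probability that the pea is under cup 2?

1/5

Consider each possible location of the pea in turn.
If it is under cup 1 (prior 1/3): only cup 3 is available, probability 1; weight (1/3)·1 = 1/3.
If it is under cup 2 (prior 1/3): cup 3 is available, opened with probability 1/4; weight (1/3)·(1/4) = 1/12.
If it is under cup 3 (prior 1/3): the dealer opened cup 3, so this case is ruled out; weight (1/3)·0 = 0.
The weights sum to 5/12.
So P(the pea under cup 2 | the dealer opened cup 3) = (1/12) / (5/12) = 1/5.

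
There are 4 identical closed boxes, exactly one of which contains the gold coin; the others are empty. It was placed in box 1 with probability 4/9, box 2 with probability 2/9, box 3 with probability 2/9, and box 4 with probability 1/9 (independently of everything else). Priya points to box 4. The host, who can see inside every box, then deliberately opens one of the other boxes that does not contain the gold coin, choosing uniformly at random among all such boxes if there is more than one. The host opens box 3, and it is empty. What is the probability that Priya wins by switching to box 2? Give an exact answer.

3/10

Apply Bayes' rule, conditioning on where the gold coin actually is.
If it is in box 1 (prior 4/9): the host has 2 equally likely choices, so probability 1/2; weight (4/9)·(1/2) = 2/9.
If it is in box 2 (prior 2/9): the host has 2 equally likely choices, so probability 1/2; weight (2/9)·(1/2) = 1/9.
If it is in box 3 (prior 2/9): the host opened box 3, so this case is ruled out; weight (2/9)·0 = 0.
If it is in box 4 (prior 1/9): the host has 3 equally likely choices, so probability 1/3; weight (1/9)·(1/3) = 1/27.
The weights sum to 10/27.
So P(the gold coin in box 2 | the host opened box 3) = (1/9) / (10/27) = 3/10.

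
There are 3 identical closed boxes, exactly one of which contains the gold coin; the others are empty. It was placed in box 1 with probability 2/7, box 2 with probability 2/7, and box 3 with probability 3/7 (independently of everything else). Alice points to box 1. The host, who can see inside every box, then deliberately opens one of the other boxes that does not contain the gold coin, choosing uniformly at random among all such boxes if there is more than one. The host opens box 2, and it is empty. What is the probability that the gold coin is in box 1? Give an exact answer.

Consider each possible location of the gold coin in turn.
If it is in box 1 (prior 2/7): the host has 2 equally likely choices, so probability 1/2; weight (2/7)·(1/2) = 1/7.
If it is in box 2 (prior 2/7): the host opened box 2, so this case is ruled out; weight (2/7)·0 = 0.
If it is in box 3 (prior 3/7): the host has no choice, probability 1; weight (3/7)·1 = 3/7.
The weights sum to 4/7.
So P(the gold coin in box 1 | the host opened box 2) = (1/7) / (4/7) = 1/4.

1/4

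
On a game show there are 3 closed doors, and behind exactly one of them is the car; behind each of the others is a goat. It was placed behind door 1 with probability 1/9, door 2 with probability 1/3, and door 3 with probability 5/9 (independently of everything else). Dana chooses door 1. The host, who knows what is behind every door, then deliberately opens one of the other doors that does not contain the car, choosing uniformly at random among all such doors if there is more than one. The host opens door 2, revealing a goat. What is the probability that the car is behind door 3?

10/11

Consider each possible location of the car in turn.
If it is behind door 1 (prior 1/9): the host has 2 equally likely choices, so probability 1/2; weight (1/9)·(1/2) = 1/18.
If it is behind door 2 (prior 1/3): the host opened door 2, so this case is ruled out; weight (1/3)·0 = 0.
If it is behind door 3 (prior 5/9): the host has no choice, probability 1; weight (5/9)·1 = 5/9.
The weights sum to 11/18.
So P(the car behind door 3 | the host opened door 2) = (5/9) / (11/18) = 10/11.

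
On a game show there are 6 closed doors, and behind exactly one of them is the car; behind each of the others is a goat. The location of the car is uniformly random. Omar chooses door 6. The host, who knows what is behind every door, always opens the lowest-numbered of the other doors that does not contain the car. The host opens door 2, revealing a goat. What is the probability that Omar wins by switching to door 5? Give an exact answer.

0

Consider each possible location of the car in turn.
If it is behind door 1 (prior 1/6): door 2 is the lowest-numbered option available, probability 1; weight (1/6)·1 = 1/6.
If it is behind door 2 (prior 1/6): the host opened door 2, so this case is ruled out; weight (1/6)·0 = 0.
If it is behind any of doors 3, 4, 5, and 6 (prior 1/6 each): the host would have opened door 1 instead, probability 0; weight (1/6)·0 = 0 each.
The weights sum to 1/6.
So P(the car behind door 5 | the host opened door 2) = 0 / (1/6) = 0.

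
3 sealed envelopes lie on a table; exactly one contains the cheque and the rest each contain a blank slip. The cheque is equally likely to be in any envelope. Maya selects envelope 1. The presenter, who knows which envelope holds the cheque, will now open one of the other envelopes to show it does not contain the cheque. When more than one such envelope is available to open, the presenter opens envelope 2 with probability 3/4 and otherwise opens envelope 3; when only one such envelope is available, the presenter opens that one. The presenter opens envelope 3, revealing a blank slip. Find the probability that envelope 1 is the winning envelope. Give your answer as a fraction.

1/5

Consider each possible location of the cheque in turn.
If it is in envelope 1 (prior 1/3): envelope 2 is available but not opened, probability 1/4; weight (1/3)·(1/4) = 1/12.
If it is in envelope 2 (prior 1/3): only envelope 3 is available, probability 1; weight (1/3)·1 = 1/3.
If it is in envelope 3 (prior 1/3): the presenter opened envelope 3, so this case is ruled out; weight (1/3)·0 = 0.
The weights sum to 5/12.
So P(the cheque in envelope 1 | the presenter opened envelope 3) = (1/12) / (5/12) = 1/5.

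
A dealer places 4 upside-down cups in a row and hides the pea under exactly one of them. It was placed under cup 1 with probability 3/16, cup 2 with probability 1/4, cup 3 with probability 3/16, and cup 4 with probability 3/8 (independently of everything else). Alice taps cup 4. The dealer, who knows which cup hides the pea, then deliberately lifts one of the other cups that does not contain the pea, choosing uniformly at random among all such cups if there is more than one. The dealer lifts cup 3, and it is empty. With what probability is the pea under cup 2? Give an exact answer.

4/11

Condition on the true location of the pea.
If it is under cup 1 (prior 3/16): the dealer has 2 equally likely choices, so probability 1/2; weight (3/16)·(1/2) = 3/32.
If it is under cup 2 (prior 1/4): the dealer has 2 equally likely choices, so probability 1/2; weight (1/4)·(1/2) = 1/8.
If it is under cup 3 (prior 3/16): the dealer opened cup 3, so this case is ruled out; weight (3/16)·0 = 0.
If it is under cup 4 (prior 3/8): the dealer has 3 equally likely choices, so probability 1/3; weight (3/8)·(1/3) = 1/8.
The weights sum to 11/32.
So P(the pea under cup 2 | the dealer opened cup 3) = (1/8) / (11/32) = 4/11.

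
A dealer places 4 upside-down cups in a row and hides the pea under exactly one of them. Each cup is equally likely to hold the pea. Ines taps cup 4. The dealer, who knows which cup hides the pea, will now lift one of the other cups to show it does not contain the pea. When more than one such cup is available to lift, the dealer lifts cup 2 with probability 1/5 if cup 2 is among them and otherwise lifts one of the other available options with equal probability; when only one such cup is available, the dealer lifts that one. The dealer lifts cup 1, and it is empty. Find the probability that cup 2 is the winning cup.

5/17

Condition on the true location of the pea.
If it is under cup 1 (prior 1/4): the dealer opened cup 1, so this case is ruled out; weight (1/4)·0 = 0.
If it is under cup 2 (prior 1/4): cup 2 holds the prize so is unavailable; the dealer chooses uniformly among the 2 others, probability 1/2; weight (1/4)·(1/2) = 1/8.
If it is under cup 3 (prior 1/4): cup 2 is available but not opened, probability 4/5; weight (1/4)·(4/5) = 1/5.
If it is under cup 4 (prior 1/4): cup 2 is available but not opened; cup 1 gets probability (1 − 1/5)/2 = 2/5; weight (1/4)·(2/5) = 1/10.
The weights sum to 17/40.
So P(the pea under cup 2 | the dealer opened cup 1) = (1/8) / (17/40) = 5/17.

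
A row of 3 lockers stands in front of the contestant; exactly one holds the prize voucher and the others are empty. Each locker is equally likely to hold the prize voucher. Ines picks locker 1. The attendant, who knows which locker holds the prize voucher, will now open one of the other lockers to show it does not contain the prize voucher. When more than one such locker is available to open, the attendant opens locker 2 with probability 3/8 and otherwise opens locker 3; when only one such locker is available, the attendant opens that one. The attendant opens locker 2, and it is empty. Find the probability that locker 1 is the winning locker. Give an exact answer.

3/11

Apply Bayes' rule, conditioning on where the prize voucher actually is.
If it is in locker 1 (prior 1/3): locker 2 is available, opened with probability 3/8; weight (1/3)·(3/8) = 1/8.
If it is in locker 2 (prior 1/3): the attendant opened locker 2, so this case is ruled out; weight (1/3)·0 = 0.
If it is in locker 3 (prior 1/3): only locker 2 is available, probability 1; weight (1/3)·1 = 1/3.
The weights sum to 11/24.
So P(the prize voucher in locker 1 | the attendant opened locker 2) = (1/8) / (11/24) = 3/11.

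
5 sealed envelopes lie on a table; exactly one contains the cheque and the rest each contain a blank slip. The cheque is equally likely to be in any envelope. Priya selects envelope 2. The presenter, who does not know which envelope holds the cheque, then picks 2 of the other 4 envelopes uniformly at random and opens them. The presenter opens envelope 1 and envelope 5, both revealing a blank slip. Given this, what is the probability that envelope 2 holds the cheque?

1/3

Condition on the true location of the cheque.
If it is in either of envelopes 1 and 5 (prior 1/5 each): that envelope was opened and seen not to hold the prize — ruled out; weight (1/5)·0 = 0 each.
If it is in any of envelopes 2, 3, and 4 (prior 1/5 each): the presenter picks exactly this set with probability 1/6 regardless, and none is the prize; weight (1/5)·(1/6) = 1/30 each.
The weights sum to 1/10.
So P(the cheque in envelope 2 | the presenter opened envelope 1 and envelope 5) = (1/30) / (1/10) = 1/3.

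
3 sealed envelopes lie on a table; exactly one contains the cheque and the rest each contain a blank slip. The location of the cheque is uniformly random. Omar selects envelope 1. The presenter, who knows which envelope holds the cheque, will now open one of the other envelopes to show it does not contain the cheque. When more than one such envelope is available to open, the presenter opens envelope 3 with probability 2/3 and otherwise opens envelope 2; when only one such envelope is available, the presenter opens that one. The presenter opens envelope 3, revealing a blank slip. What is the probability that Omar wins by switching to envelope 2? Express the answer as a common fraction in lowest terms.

3/5

Condition on the true location of the cheque.
If it is in envelope 1 (prior 1/3): envelope 3 is available, opened with probability 2/3; weight (1/3)·(2/3) = 2/9.
If it is in envelope 2 (prior 1/3): only envelope 3 is available, probability 1; weight (1/3)·1 = 1/3.
If it is in envelope 3 (prior 1/3): the presenter opened envelope 3, so this case is ruled out; weight (1/3)·0 = 0.
The weights sum to 5/9.
So P(the cheque in envelope 2 | the presenter opened envelope 3) = (1/3) / (5/9) = 3/5.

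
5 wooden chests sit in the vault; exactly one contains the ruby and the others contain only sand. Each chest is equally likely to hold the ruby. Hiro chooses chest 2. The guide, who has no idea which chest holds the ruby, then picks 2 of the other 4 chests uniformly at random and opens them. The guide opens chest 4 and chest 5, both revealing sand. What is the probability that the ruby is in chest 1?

Consider each possible location of the ruby in turn.
If it is in any of chests 1, 2, and 3 (prior 1/5 each): the guide picks exactly this set with probability 1/6 regardless, and none is the prize; weight (1/5)·(1/6) = 1/30 each.
If it is in either of chests 4 and 5 (prior 1/5 each): that chest was opened and seen not to hold the prize — ruled out; weight (1/5)·0 = 0 each.
The weights sum to 1/10.
So P(the ruby in chest 1 | the guide opened chest 4 and chest 5) = (1/30) / (1/10) = 1/3.

1/3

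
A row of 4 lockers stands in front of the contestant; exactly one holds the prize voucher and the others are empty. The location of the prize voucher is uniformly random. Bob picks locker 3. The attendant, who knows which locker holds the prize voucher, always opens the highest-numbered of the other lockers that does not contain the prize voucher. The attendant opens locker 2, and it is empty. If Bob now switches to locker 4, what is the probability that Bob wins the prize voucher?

Consider each possible location of the prize voucher in turn.
If it is in either of lockers 1 and 3 (prior 1/4 each): the attendant would have opened locker 4 instead, probability 0; weight (1/4)·0 = 0 each.
If it is in locker 2 (prior 1/4): the attendant opened locker 2, so this case is ruled out; weight (1/4)·0 = 0.
If it is in locker 4 (prior 1/4): locker 2 is the highest-numbered option available, probability 1; weight (1/4)·1 = 1/4.
The weights sum to 1/4.
So P(the prize voucher in locker 4 | the attendant opened locker 2) = (1/4) / (1/4) = 1.

1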